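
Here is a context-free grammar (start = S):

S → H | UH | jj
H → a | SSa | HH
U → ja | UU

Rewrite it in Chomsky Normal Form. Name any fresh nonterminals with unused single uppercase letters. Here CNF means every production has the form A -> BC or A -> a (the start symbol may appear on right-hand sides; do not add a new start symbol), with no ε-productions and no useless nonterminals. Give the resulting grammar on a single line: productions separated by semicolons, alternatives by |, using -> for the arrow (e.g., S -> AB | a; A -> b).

S -> a | BB | HH | SD | UH; A -> a; B -> j; C -> SA; D -> SA; H -> a | HH | SC; U -> BA | UU

No ε-productions.
After unit-elimination: S -> a | HH | UH | jj | SSa; H -> a | HH | SSa; U -> UU | ja.
TERM: introduce A -> a, B -> j and substitute in every rule of length ≥2.
BIN: H -> SSA becomes H -> SC, C -> SA; S -> SSA becomes S -> SD, D -> SA.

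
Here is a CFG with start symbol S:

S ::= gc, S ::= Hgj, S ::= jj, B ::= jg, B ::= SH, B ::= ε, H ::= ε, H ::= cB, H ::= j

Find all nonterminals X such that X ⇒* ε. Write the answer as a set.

Directly nullable (have an ε-rule): {B, H}.
Not nullable: S — each has a terminal in every rule's right-hand side or depends on a non-nullable symbol.

{B, H}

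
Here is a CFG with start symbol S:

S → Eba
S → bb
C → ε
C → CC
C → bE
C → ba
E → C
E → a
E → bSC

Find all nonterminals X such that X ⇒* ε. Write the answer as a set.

{C, E}

Directly nullable (have an ε-rule): {C}.
E is nullable via E -> C (every symbol on the right is already known nullable).
Not nullable: S — each has a terminal in every rule's right-hand side or depends on a non-nullable symbol.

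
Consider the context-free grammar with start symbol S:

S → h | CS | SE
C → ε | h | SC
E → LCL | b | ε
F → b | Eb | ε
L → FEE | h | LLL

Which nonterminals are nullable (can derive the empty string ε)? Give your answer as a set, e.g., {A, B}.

{C, E, F, L}

Directly nullable (have an ε-rule): {C, E, F}.
L is nullable via L -> FEE (every symbol on the right is already known nullable).
Not nullable: S — each has a terminal in every rule's right-hand side or depends on a non-nullable symbol.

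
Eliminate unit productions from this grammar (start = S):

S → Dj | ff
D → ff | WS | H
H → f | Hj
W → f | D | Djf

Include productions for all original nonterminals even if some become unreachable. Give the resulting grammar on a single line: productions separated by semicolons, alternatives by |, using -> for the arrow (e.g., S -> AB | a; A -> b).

Unit productions: D->H, W->D.
Unit pairs (A ⇒* B via units): (D,H), (W,D), (W,H).
S: inherits non-unit rules of {S} → Dj | ff.
D: inherits non-unit rules of {D, H} → Hj | WS | f | ff.
H: inherits non-unit rules of {H} → Hj | f.
W: inherits non-unit rules of {D, H, W} → Djf | Hj | WS | f | ff.

S -> Dj | ff; D -> f | Hj | WS | ff; H -> f | Hj; W -> f | Hj | WS | ff | Djf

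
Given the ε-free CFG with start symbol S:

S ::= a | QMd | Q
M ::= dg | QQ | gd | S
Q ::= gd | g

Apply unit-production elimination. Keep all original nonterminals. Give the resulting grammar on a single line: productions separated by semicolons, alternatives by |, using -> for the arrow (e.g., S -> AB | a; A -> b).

Unit productions: M->S, S->Q.
Unit pairs (A ⇒* B via units): (M,Q), (M,S), (S,Q).
S: inherits non-unit rules of {Q, S} → QMd | a | g | gd.
M: inherits non-unit rules of {M, Q, S} → QMd | QQ | a | dg | g | gd.
Q: inherits non-unit rules of {Q} → g | gd.

S -> a | g | gd | QMd; M -> a | g | QQ | dg | gd | QMd; Q -> g | gd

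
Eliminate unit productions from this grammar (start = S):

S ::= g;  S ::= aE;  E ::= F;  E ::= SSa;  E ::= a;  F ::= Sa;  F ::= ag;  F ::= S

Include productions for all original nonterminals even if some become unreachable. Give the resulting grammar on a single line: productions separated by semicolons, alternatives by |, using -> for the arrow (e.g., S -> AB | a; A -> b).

S -> g | aE; E -> a | g | Sa | aE | ag | SSa; F -> g | Sa | aE | ag

Unit productions: E->F, F->S.
Unit pairs (A ⇒* B via units): (E,F), (E,S), (F,S).
S: inherits non-unit rules of {S} → aE | g.
E: inherits non-unit rules of {E, F, S} → SSa | Sa | a | aE | ag | g.
F: inherits non-unit rules of {F, S} → Sa | aE | ag | g.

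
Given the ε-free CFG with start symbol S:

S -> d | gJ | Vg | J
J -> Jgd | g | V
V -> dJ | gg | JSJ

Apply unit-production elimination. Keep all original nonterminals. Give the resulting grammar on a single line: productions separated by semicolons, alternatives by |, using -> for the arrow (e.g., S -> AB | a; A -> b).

Unit productions: J->V, S->J.
Unit pairs (A ⇒* B via units): (J,V), (S,J), (S,V).
S: inherits non-unit rules of {J, S, V} → JSJ | Jgd | Vg | d | dJ | g | gJ | gg.
J: inherits non-unit rules of {J, V} → JSJ | Jgd | dJ | g | gg.
V: inherits non-unit rules of {V} → JSJ | dJ | gg.

S -> d | g | Vg | dJ | gJ | gg | JSJ | Jgd; J -> g | dJ | gg | JSJ | Jgd; V -> dJ | gg | JSJ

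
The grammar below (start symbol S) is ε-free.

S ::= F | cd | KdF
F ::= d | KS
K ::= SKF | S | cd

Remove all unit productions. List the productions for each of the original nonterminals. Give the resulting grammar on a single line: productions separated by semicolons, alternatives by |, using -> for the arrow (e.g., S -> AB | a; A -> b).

Unit productions: K->S, S->F.
Unit pairs (A ⇒* B via units): (K,F), (K,S), (S,F).
S: inherits non-unit rules of {F, S} → KS | KdF | cd | d.
F: inherits non-unit rules of {F} → KS | d.
K: inherits non-unit rules of {F, K, S} → KS | KdF | SKF | cd | d.

S -> d | KS | cd | KdF; F -> d | KS; K -> d | KS | cd | KdF | SKF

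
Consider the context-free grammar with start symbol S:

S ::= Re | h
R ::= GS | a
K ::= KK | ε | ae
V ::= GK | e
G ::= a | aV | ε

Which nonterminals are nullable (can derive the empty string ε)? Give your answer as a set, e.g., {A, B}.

{G, K, V}

Directly nullable (have an ε-rule): {G, K}.
V is nullable via V -> GK (every symbol on the right is already known nullable).
Not nullable: R, S — each has a terminal in every rule's right-hand side or depends on a non-nullable symbol.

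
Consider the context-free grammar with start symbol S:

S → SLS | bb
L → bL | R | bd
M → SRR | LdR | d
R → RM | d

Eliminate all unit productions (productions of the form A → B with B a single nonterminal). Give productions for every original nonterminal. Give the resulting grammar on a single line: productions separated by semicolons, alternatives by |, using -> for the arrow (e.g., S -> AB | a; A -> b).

Unit productions: L->R.
Unit pairs (A ⇒* B via units): (L,R).
S: inherits non-unit rules of {S} → SLS | bb.
L: inherits non-unit rules of {L, R} → RM | bL | bd | d.
M: inherits non-unit rules of {M} → LdR | SRR | d.
R: inherits non-unit rules of {R} → RM | d.

S -> bb | SLS; L -> d | RM | bL | bd; M -> d | LdR | SRR; R -> d | RM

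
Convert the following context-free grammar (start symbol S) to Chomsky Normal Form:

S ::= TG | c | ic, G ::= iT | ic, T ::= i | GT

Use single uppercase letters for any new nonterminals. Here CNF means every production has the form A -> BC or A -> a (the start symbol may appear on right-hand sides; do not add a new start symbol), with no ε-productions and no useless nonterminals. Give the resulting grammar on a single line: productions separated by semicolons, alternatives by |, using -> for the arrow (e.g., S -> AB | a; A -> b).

No ε-productions.
No unit productions to eliminate.
TERM: introduce B -> c, A -> i and substitute in every rule of length ≥2.

S -> c | AB | TG; A -> i; B -> c; G -> AB | AT; T -> i | GT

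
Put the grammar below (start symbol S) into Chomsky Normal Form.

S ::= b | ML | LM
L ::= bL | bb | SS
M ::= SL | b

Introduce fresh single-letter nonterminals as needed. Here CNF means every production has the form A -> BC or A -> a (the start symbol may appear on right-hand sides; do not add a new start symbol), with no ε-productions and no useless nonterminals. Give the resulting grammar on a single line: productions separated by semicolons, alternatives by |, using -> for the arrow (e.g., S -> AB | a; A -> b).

S -> b | LM | ML; A -> b; L -> AA | AL | SS; M -> b | SL

No ε-productions.
No unit productions to eliminate.
TERM: introduce A -> b and substitute in every rule of length ≥2.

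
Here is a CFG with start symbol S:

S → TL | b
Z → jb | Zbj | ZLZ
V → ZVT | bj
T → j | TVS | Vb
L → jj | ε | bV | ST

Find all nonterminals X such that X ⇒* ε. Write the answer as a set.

{L}

Directly nullable (have an ε-rule): {L}.
Not nullable: S, T, V, Z — each has a terminal in every rule's right-hand side or depends on a non-nullable symbol.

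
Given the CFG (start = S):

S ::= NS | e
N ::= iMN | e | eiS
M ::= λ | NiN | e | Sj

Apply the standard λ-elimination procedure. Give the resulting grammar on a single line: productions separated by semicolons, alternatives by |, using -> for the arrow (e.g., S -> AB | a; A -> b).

Nullable set: {M}.
Drop M -> λ.
N -> iMN: M nullable, giving iMN | iN.
Unchanged (no nullable symbols): S -> NS; S -> e; M -> NiN; M -> Sj; M -> e; N -> e; N -> eiS.

S -> e | NS; M -> e | Sj | NiN; N -> e | iN | eiS | iMN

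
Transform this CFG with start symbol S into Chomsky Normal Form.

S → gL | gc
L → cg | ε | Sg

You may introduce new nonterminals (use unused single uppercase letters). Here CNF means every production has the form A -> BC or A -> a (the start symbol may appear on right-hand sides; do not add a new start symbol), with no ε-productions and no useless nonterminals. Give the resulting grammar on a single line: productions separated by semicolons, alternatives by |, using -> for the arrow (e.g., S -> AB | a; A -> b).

S -> g | AB | AL; A -> g; B -> c; L -> BA | SA

Nullable: {L}; after ε-elimination: S -> g | gL | gc; L -> Sg | cg.
No unit productions to eliminate.
TERM: introduce B -> c, A -> g and substitute in every rule of length ≥2.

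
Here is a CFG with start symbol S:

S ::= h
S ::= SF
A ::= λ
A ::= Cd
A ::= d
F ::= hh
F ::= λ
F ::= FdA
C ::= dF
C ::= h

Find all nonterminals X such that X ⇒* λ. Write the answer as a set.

{A, F}

Directly nullable (have an ε-rule): {A, F}.
Not nullable: C, S — each has a terminal in every rule's right-hand side or depends on a non-nullable symbol.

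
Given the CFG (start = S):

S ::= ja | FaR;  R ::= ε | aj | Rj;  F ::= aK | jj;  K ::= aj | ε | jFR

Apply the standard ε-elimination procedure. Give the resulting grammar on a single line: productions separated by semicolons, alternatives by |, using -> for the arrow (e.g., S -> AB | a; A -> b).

S -> Fa | ja | FaR; F -> a | aK | jj; K -> aj | jF | jFR; R -> j | Rj | aj

Nullable set: {K, R}.
S -> FaR: R nullable, giving Fa | FaR.
F -> aK: K nullable, giving a | aK.
Drop K -> ε.
K -> jFR: R nullable, giving jF | jFR.
Drop R -> ε.
R -> Rj: R nullable, giving Rj | j.
Unchanged (no nullable symbols): S -> ja; F -> jj; K -> aj; R -> aj.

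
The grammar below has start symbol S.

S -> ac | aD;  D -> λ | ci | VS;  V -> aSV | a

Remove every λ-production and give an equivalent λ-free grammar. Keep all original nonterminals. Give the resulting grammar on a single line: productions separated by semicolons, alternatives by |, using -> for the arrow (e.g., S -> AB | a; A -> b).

Nullable set: {D}.
S -> aD: D nullable, giving a | aD.
Drop D -> λ.
Unchanged (no nullable symbols): S -> ac; D -> VS; D -> ci; V -> a; V -> aSV.

S -> a | aD | ac; D -> VS | ci; V -> a | aSV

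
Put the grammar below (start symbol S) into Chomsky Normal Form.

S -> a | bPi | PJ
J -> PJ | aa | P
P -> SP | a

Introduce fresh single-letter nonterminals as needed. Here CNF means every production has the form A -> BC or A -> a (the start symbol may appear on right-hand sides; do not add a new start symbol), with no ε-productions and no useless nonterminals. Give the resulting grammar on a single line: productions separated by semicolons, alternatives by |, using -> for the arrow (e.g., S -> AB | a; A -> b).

No ε-productions.
After unit-elimination: S -> a | PJ | bPi; J -> a | PJ | SP | aa; P -> a | SP.
TERM: introduce A -> a, B -> b, C -> i and substitute in every rule of length ≥2.
BIN: S -> BPC becomes S -> BD, D -> PC.

S -> a | BD | PJ; A -> a; B -> b; C -> i; D -> PC; J -> a | AA | PJ | SP; P -> a | SP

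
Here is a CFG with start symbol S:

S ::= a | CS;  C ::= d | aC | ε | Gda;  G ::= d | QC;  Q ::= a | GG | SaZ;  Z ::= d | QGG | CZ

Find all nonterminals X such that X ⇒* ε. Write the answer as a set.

Directly nullable (have an ε-rule): {C}.
Not nullable: G, Q, S, Z — each has a terminal in every rule's right-hand side or depends on a non-nullable symbol.

{C}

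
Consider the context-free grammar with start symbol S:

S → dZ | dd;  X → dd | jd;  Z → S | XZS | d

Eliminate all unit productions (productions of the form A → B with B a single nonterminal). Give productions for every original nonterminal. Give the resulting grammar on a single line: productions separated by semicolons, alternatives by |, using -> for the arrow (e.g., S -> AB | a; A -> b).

S -> dZ | dd; X -> dd | jd; Z -> d | dZ | dd | XZS

Unit productions: Z->S.
Unit pairs (A ⇒* B via units): (Z,S).
S: inherits non-unit rules of {S} → dZ | dd.
X: inherits non-unit rules of {X} → dd | jd.
Z: inherits non-unit rules of {S, Z} → XZS | d | dZ | dd.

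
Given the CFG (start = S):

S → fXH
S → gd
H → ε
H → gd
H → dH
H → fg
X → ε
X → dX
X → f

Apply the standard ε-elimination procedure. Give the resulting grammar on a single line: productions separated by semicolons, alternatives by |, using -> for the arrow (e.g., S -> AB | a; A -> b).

Nullable set: {H, X}.
S -> fXH: X, H nullable, giving f | fH | fX | fXH.
Drop H -> ε.
H -> dH: H nullable, giving d | dH.
Drop X -> ε.
X -> dX: X nullable, giving d | dX.
Unchanged (no nullable symbols): S -> gd; H -> fg; H -> gd; X -> f.

S -> f | fH | fX | gd | fXH; H -> d | dH | fg | gd; X -> d | f | dX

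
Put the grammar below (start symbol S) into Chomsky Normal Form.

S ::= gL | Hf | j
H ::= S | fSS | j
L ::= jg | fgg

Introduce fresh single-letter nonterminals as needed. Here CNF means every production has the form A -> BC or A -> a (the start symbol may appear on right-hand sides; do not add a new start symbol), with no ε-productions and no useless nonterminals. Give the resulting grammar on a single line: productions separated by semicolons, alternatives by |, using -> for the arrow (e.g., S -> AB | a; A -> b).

No ε-productions.
After unit-elimination: S -> j | Hf | gL; H -> j | Hf | gL | fSS; L -> jg | fgg.
TERM: introduce A -> f, B -> g, C -> j and substitute in every rule of length ≥2.
BIN: H -> ASS becomes H -> AD, D -> SS; L -> ABB becomes L -> AE, E -> BB.

S -> j | BL | HA; A -> f; B -> g; C -> j; D -> SS; E -> BB; H -> j | AD | BL | HA; L -> AE | CB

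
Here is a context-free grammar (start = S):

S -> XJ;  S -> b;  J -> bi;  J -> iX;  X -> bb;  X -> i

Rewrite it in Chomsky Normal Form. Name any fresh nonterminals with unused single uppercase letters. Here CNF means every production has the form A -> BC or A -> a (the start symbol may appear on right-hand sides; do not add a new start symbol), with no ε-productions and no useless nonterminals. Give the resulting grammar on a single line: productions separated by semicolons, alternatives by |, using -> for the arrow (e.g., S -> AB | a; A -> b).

No ε-productions.
No unit productions to eliminate.
TERM: introduce A -> b, B -> i and substitute in every rule of length ≥2.

S -> b | XJ; A -> b; B -> i; J -> AB | BX; X -> i | AA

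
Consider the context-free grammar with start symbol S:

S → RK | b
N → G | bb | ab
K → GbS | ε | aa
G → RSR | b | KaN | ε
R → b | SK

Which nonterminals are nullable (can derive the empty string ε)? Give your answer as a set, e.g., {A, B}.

{G, K, N}

Directly nullable (have an ε-rule): {G, K}.
N is nullable via N -> G (every symbol on the right is already known nullable).
Not nullable: R, S — each has a terminal in every rule's right-hand side or depends on a non-nullable symbol.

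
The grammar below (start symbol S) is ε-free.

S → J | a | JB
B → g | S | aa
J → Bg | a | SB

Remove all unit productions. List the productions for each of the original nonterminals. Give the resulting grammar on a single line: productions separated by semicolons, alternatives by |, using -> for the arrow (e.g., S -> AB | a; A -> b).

Unit productions: B->S, S->J.
Unit pairs (A ⇒* B via units): (B,J), (B,S), (S,J).
S: inherits non-unit rules of {J, S} → Bg | JB | SB | a.
B: inherits non-unit rules of {B, J, S} → Bg | JB | SB | a | aa | g.
J: inherits non-unit rules of {J} → Bg | SB | a.

S -> a | Bg | JB | SB; B -> a | g | Bg | JB | SB | aa; J -> a | Bg | SB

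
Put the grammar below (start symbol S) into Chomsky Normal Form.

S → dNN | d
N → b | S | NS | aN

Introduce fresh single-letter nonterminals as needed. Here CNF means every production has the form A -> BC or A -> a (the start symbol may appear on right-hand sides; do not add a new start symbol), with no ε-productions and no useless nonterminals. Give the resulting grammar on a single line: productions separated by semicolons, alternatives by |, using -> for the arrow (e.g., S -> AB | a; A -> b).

S -> d | BD; A -> a; B -> d; C -> NN; D -> NN; N -> b | d | AN | BC | NS

No ε-productions.
After unit-elimination: S -> d | dNN; N -> b | d | NS | aN | dNN.
TERM: introduce A -> a, B -> d and substitute in every rule of length ≥2.
BIN: N -> BNN becomes N -> BC, C -> NN; S -> BNN becomes S -> BD, D -> NN.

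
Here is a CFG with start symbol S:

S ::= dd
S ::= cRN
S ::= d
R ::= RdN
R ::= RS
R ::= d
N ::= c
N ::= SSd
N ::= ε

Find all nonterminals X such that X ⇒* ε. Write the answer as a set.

Directly nullable (have an ε-rule): {N}.
Not nullable: R, S — each has a terminal in every rule's right-hand side or depends on a non-nullable symbol.

{N}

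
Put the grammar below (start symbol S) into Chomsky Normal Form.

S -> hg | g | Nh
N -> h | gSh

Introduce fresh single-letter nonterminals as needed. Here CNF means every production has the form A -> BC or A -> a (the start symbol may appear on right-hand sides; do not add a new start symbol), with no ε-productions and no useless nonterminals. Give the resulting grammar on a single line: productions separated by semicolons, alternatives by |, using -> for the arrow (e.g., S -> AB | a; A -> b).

No ε-productions.
No unit productions to eliminate.
TERM: introduce A -> g, B -> h and substitute in every rule of length ≥2.
BIN: N -> ASB becomes N -> AC, C -> SB.

S -> g | BA | NB; A -> g; B -> h; C -> SB; N -> h | AC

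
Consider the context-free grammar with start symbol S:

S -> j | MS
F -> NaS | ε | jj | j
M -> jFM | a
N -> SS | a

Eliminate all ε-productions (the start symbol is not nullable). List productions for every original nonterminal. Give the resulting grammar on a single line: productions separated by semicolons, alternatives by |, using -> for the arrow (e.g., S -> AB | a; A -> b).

Nullable set: {F}.
Drop F -> ε.
M -> jFM: F nullable, giving jFM | jM.
Unchanged (no nullable symbols): S -> MS; S -> j; F -> NaS; F -> j; F -> jj; M -> a; N -> SS; N -> a.

S -> j | MS; F -> j | jj | NaS; M -> a | jM | jFM; N -> a | SS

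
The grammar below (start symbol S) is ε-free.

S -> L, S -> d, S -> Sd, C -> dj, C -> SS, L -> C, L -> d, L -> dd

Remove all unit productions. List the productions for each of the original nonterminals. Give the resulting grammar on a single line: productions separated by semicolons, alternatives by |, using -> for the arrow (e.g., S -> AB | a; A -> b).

S -> d | SS | Sd | dd | dj; C -> SS | dj; L -> d | SS | dd | dj

Unit productions: L->C, S->L.
Unit pairs (A ⇒* B via units): (L,C), (S,C), (S,L).
S: inherits non-unit rules of {C, L, S} → SS | Sd | d | dd | dj.
C: inherits non-unit rules of {C} → SS | dj.
L: inherits non-unit rules of {C, L} → SS | d | dd | dj.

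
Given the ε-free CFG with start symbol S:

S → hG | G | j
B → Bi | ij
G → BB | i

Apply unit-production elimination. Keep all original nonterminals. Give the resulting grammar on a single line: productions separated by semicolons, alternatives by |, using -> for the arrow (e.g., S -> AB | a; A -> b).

S -> i | j | BB | hG; B -> Bi | ij; G -> i | BB

Unit productions: S->G.
Unit pairs (A ⇒* B via units): (S,G).
S: inherits non-unit rules of {G, S} → BB | hG | i | j.
B: inherits non-unit rules of {B} → Bi | ij.
G: inherits non-unit rules of {G} → BB | i.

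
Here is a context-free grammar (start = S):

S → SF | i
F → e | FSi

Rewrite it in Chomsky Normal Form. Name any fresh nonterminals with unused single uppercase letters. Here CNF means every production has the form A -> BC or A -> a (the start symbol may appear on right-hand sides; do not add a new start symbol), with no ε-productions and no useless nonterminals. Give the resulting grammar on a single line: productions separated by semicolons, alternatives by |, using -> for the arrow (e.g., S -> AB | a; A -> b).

S -> i | SF; A -> i; B -> SA; F -> e | FB

No ε-productions.
No unit productions to eliminate.
TERM: introduce A -> i and substitute in every rule of length ≥2.
BIN: F -> FSA becomes F -> FB, B -> SA.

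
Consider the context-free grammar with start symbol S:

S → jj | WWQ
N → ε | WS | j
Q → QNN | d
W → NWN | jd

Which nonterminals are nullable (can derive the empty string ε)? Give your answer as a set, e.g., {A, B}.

{N}

Directly nullable (have an ε-rule): {N}.
Not nullable: Q, S, W — each has a terminal in every rule's right-hand side or depends on a non-nullable symbol.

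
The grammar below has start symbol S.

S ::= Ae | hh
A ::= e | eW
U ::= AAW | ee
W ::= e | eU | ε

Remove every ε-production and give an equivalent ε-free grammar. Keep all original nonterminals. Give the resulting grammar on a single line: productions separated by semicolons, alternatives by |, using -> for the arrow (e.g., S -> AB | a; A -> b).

S -> Ae | hh; A -> e | eW; U -> AA | ee | AAW; W -> e | eU

Nullable set: {W}.
A -> eW: W nullable, giving e | eW.
U -> AAW: W nullable, giving AA | AAW.
Drop W -> ε.
Unchanged (no nullable symbols): S -> Ae; S -> hh; A -> e; U -> ee; W -> e; W -> eU.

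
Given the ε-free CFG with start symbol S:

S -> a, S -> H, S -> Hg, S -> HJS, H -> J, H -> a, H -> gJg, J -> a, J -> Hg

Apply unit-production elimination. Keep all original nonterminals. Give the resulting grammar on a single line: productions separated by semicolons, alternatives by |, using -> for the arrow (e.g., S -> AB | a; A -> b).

S -> a | Hg | HJS | gJg; H -> a | Hg | gJg; J -> a | Hg

Unit productions: H->J, S->H.
Unit pairs (A ⇒* B via units): (H,J), (S,H), (S,J).
S: inherits non-unit rules of {H, J, S} → HJS | Hg | a | gJg.
H: inherits non-unit rules of {H, J} → Hg | a | gJg.
J: inherits non-unit rules of {J} → Hg | a.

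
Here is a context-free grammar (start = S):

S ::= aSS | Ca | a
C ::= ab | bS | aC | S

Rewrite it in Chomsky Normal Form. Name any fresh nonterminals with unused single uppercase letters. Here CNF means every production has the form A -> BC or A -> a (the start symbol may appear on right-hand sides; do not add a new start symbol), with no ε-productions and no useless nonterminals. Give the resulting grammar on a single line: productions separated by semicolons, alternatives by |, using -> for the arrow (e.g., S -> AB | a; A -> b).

No ε-productions.
After unit-elimination: S -> a | Ca | aSS; C -> a | Ca | aC | ab | bS | aSS.
TERM: introduce A -> a, B -> b and substitute in every rule of length ≥2.
BIN: C -> ASS becomes C -> AD, D -> SS; S -> ASS becomes S -> AE, E -> SS.

S -> a | AE | CA; A -> a; B -> b; C -> a | AB | AC | AD | BS | CA; D -> SS; E -> SS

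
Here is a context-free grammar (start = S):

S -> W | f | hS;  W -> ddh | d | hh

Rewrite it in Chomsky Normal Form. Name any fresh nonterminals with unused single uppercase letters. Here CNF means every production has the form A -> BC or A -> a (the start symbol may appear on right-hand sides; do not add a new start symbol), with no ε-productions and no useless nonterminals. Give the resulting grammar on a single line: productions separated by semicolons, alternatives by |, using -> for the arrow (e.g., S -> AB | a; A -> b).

No ε-productions.
After unit-elimination: S -> d | f | hS | hh | ddh; W -> d | hh | ddh.
TERM: introduce A -> d, B -> h and substitute in every rule of length ≥2.
BIN: S -> AAB becomes S -> AC, C -> AB; W -> AAB becomes W -> AD, D -> AB.
Drop unreachable/unproductive: W.

S -> d | f | AC | BB | BS; A -> d; B -> h; C -> AB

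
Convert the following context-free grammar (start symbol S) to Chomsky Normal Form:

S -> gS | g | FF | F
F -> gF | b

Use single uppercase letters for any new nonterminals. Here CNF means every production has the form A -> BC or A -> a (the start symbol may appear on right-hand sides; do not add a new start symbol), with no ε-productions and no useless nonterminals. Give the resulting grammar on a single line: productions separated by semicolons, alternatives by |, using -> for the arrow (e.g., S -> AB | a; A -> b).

S -> b | g | AF | AS | FF; A -> g; F -> b | AF

No ε-productions.
After unit-elimination: S -> b | g | FF | gF | gS; F -> b | gF.
TERM: introduce A -> g and substitute in every rule of length ≥2.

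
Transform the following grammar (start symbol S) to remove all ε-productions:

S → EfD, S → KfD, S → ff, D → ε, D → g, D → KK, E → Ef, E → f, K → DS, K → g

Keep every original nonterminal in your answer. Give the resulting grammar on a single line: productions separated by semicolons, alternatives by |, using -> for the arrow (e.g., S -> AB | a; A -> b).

S -> Ef | Kf | ff | EfD | KfD; D -> g | KK; E -> f | Ef; K -> S | g | DS

Nullable set: {D}.
S -> EfD: D nullable, giving Ef | EfD.
S -> KfD: D nullable, giving Kf | KfD.
Drop D -> ε.
K -> DS: D nullable, giving DS | S.
Unchanged (no nullable symbols): S -> ff; D -> KK; D -> g; E -> Ef; E -> f; K -> g.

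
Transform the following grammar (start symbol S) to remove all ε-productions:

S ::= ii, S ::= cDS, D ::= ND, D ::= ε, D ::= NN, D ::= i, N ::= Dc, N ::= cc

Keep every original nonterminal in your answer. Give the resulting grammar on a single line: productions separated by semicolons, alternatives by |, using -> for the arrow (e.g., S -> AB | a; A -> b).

Nullable set: {D}.
S -> cDS: D nullable, giving cDS | cS.
Drop D -> ε.
D -> ND: D nullable, giving N | ND.
N -> Dc: D nullable, giving Dc | c.
Unchanged (no nullable symbols): S -> ii; D -> NN; D -> i; N -> cc.

S -> cS | ii | cDS; D -> N | i | ND | NN; N -> c | Dc | cc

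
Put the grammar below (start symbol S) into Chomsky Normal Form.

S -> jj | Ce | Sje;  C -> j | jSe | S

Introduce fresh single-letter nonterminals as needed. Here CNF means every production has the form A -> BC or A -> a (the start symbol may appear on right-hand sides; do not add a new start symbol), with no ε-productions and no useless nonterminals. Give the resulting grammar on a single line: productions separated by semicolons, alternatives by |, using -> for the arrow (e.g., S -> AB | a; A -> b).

No ε-productions.
After unit-elimination: S -> Ce | jj | Sje; C -> j | Ce | jj | Sje | jSe.
TERM: introduce A -> e, B -> j and substitute in every rule of length ≥2.
BIN: C -> BSA becomes C -> BD, D -> SA; C -> SBA becomes C -> SE, E -> BA; S -> SBA becomes S -> SF, F -> BA.

S -> BB | CA | SF; A -> e; B -> j; C -> j | BB | BD | CA | SE; D -> SA; E -> BA; F -> BA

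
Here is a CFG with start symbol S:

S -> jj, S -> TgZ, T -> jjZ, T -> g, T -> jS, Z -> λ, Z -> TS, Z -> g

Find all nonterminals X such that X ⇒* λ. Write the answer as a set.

{Z}

Directly nullable (have an ε-rule): {Z}.
Not nullable: S, T — each has a terminal in every rule's right-hand side or depends on a non-nullable symbol.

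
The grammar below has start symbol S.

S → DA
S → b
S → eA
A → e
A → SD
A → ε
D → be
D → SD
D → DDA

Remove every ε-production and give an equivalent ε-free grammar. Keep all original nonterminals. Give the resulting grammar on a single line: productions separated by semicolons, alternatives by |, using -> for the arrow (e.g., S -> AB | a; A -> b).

Nullable set: {A}.
S -> DA: A nullable, giving D | DA.
S -> eA: A nullable, giving e | eA.
Drop A -> ε.
D -> DDA: A nullable, giving DD | DDA.
Unchanged (no nullable symbols): S -> b; A -> SD; A -> e; D -> SD; D -> be.

S -> D | b | e | DA | eA; A -> e | SD; D -> DD | SD | be | DDA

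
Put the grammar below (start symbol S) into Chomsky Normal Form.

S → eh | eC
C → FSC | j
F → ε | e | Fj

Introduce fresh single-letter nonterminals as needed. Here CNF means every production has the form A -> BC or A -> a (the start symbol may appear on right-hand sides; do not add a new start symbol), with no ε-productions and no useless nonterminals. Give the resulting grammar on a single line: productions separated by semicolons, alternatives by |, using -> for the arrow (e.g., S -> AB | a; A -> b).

S -> BC | BD; A -> j; B -> e; C -> j | FE | SC; D -> h; E -> SC; F -> e | j | FA

Nullable: {F}; after ε-elimination: S -> eC | eh; C -> j | SC | FSC; F -> e | j | Fj.
No unit productions to eliminate.
TERM: introduce B -> e, D -> h, A -> j and substitute in every rule of length ≥2.
BIN: C -> FSC becomes C -> FE, E -> SC.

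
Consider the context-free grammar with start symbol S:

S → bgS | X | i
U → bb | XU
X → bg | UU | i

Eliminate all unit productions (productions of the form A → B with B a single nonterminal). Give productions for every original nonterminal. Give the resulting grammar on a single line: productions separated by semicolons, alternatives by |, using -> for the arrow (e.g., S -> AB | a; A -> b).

S -> i | UU | bg | bgS; U -> XU | bb; X -> i | UU | bg

Unit productions: S->X.
Unit pairs (A ⇒* B via units): (S,X).
S: inherits non-unit rules of {S, X} → UU | bg | bgS | i.
U: inherits non-unit rules of {U} → XU | bb.
X: inherits non-unit rules of {X} → UU | bg | i.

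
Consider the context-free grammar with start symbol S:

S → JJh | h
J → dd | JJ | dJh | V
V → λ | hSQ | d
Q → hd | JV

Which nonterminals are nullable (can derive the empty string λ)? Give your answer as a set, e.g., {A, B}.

Directly nullable (have an ε-rule): {V}.
J is nullable via J -> V (every symbol on the right is already known nullable).
Q is nullable via Q -> JV (every symbol on the right is already known nullable).
Not nullable: S — each has a terminal in every rule's right-hand side or depends on a non-nullable symbol.

{J, Q, V}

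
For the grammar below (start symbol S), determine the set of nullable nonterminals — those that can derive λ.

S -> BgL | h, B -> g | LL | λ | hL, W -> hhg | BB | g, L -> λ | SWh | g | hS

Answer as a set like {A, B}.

Directly nullable (have an ε-rule): {B, L}.
W is nullable via W -> BB (every symbol on the right is already known nullable).
Not nullable: S — each has a terminal in every rule's right-hand side or depends on a non-nullable symbol.

{B, L, W}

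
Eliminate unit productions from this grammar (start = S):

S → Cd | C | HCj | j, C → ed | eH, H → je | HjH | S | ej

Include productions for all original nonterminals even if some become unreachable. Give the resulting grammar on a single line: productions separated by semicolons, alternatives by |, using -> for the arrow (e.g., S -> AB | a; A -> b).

S -> j | Cd | eH | ed | HCj; C -> eH | ed; H -> j | Cd | eH | ed | ej | je | HCj | HjH

Unit productions: H->S, S->C.
Unit pairs (A ⇒* B via units): (H,C), (H,S), (S,C).
S: inherits non-unit rules of {C, S} → Cd | HCj | eH | ed | j.
C: inherits non-unit rules of {C} → eH | ed.
H: inherits non-unit rules of {C, H, S} → Cd | HCj | HjH | eH | ed | ej | j | je.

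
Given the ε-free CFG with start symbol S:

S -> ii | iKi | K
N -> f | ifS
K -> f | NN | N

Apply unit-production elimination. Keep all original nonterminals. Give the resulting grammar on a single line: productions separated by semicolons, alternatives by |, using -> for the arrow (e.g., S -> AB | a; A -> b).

S -> f | NN | ii | iKi | ifS; K -> f | NN | ifS; N -> f | ifS

Unit productions: K->N, S->K.
Unit pairs (A ⇒* B via units): (K,N), (S,K), (S,N).
S: inherits non-unit rules of {K, N, S} → NN | f | iKi | ifS | ii.
K: inherits non-unit rules of {K, N} → NN | f | ifS.
N: inherits non-unit rules of {N} → f | ifS.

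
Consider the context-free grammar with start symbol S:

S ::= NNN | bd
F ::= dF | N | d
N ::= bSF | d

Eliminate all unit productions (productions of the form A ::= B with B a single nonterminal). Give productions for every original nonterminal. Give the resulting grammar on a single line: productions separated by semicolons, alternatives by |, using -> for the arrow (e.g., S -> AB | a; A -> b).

S -> bd | NNN; F -> d | dF | bSF; N -> d | bSF

Unit productions: F->N.
Unit pairs (A ⇒* B via units): (F,N).
S: inherits non-unit rules of {S} → NNN | bd.
F: inherits non-unit rules of {F, N} → bSF | d | dF.
N: inherits non-unit rules of {N} → bSF | d.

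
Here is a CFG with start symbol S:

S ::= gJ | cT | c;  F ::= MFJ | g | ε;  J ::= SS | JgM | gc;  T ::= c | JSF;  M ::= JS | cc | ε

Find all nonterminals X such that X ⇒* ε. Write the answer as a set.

Directly nullable (have an ε-rule): {F, M}.
Not nullable: J, S, T — each has a terminal in every rule's right-hand side or depends on a non-nullable symbol.

{F, M}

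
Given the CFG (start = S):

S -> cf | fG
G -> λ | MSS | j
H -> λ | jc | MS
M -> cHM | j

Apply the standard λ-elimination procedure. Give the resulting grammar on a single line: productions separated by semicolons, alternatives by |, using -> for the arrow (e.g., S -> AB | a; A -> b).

Nullable set: {G, H}.
S -> fG: G nullable, giving f | fG.
Drop G -> λ.
Drop H -> λ.
M -> cHM: H nullable, giving cHM | cM.
Unchanged (no nullable symbols): S -> cf; G -> MSS; G -> j; H -> MS; H -> jc; M -> j.

S -> f | cf | fG; G -> j | MSS; H -> MS | jc; M -> j | cM | cHM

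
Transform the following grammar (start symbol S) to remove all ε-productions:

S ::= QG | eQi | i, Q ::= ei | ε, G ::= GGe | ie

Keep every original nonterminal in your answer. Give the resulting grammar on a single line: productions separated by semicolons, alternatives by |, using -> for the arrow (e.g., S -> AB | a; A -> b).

S -> G | i | QG | ei | eQi; G -> ie | GGe; Q -> ei

Nullable set: {Q}.
S -> QG: Q nullable, giving G | QG.
S -> eQi: Q nullable, giving eQi | ei.
Drop Q -> ε.
Unchanged (no nullable symbols): S -> i; G -> GGe; G -> ie; Q -> ei.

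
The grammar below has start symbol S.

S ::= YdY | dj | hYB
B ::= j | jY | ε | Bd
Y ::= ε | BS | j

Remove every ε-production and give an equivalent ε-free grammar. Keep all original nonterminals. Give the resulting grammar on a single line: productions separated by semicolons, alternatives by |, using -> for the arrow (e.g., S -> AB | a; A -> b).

S -> d | h | Yd | dY | dj | hB | hY | YdY | hYB; B -> d | j | Bd | jY; Y -> S | j | BS

Nullable set: {B, Y}.
S -> YdY: Y, Y nullable, giving Yd | YdY | d | dY.
S -> hYB: Y, B nullable, giving h | hB | hY | hYB.
Drop B -> ε.
B -> Bd: B nullable, giving Bd | d.
B -> jY: Y nullable, giving j | jY.
Drop Y -> ε.
Y -> BS: B nullable, giving BS | S.
Unchanged (no nullable symbols): S -> dj; B -> j; Y -> j.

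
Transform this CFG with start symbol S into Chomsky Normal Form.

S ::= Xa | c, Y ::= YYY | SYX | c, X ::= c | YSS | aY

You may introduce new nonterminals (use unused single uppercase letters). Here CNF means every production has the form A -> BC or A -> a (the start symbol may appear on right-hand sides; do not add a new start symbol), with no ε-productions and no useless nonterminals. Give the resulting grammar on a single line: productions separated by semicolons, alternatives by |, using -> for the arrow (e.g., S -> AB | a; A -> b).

S -> c | XA; A -> a; B -> SS; C -> YX; D -> YY; X -> c | AY | YB; Y -> c | SC | YD

No ε-productions.
No unit productions to eliminate.
TERM: introduce A -> a and substitute in every rule of length ≥2.
BIN: X -> YSS becomes X -> YB, B -> SS; Y -> SYX becomes Y -> SC, C -> YX; Y -> YYY becomes Y -> YD, D -> YY.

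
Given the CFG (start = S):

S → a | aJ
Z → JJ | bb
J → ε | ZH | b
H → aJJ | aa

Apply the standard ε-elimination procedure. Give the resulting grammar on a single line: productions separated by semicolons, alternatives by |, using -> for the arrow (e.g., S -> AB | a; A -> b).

Nullable set: {J, Z}.
S -> aJ: J nullable, giving a | aJ.
H -> aJJ: J, J nullable, giving a | aJ | aJJ.
Drop J -> ε.
J -> ZH: Z nullable, giving H | ZH.
Z -> JJ: J, J nullable, giving J | JJ.
Unchanged (no nullable symbols): S -> a; H -> aa; J -> b; Z -> bb.

S -> a | aJ; H -> a | aJ | aa | aJJ; J -> H | b | ZH; Z -> J | JJ | bb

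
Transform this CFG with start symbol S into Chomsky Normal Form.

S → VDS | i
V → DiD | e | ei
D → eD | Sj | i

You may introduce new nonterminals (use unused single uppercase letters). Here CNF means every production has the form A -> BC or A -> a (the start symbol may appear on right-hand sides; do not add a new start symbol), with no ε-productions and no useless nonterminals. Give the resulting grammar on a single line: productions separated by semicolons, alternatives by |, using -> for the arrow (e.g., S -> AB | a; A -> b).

No ε-productions.
No unit productions to eliminate.
TERM: introduce B -> e, C -> i, A -> j and substitute in every rule of length ≥2.
BIN: S -> VDS becomes S -> VE, E -> DS; V -> DCD becomes V -> DF, F -> CD.

S -> i | VE; A -> j; B -> e; C -> i; D -> i | BD | SA; E -> DS; F -> CD; V -> e | BC | DF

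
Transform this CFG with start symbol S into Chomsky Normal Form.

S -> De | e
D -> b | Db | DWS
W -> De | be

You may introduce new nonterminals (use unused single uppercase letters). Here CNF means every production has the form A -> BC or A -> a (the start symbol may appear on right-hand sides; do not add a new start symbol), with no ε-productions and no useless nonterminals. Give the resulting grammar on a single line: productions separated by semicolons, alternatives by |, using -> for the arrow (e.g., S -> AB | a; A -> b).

No ε-productions.
No unit productions to eliminate.
TERM: introduce A -> b, B -> e and substitute in every rule of length ≥2.
BIN: D -> DWS becomes D -> DC, C -> WS.

S -> e | DB; A -> b; B -> e; C -> WS; D -> b | DA | DC; W -> AB | DB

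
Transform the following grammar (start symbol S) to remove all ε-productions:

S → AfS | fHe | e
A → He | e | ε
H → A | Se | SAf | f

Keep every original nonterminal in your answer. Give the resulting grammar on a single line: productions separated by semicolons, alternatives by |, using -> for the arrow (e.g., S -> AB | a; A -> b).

S -> e | fS | fe | AfS | fHe; A -> e | He; H -> A | f | Se | Sf | SAf

Nullable set: {A, H}.
S -> AfS: A nullable, giving AfS | fS.
S -> fHe: H nullable, giving fHe | fe.
Drop A -> ε.
A -> He: H nullable, giving He | e.
H -> A: A nullable, giving A.
H -> SAf: A nullable, giving SAf | Sf.
Unchanged (no nullable symbols): S -> e; A -> e; H -> Se; H -> f.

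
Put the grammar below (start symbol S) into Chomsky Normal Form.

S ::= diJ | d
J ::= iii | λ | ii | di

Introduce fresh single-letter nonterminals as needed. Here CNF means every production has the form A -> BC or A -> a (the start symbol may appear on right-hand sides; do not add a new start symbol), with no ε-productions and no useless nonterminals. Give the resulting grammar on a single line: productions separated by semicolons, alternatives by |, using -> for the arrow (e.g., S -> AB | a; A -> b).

Nullable: {J}; after ε-elimination: S -> d | di | diJ; J -> di | ii | iii.
No unit productions to eliminate.
TERM: introduce A -> d, B -> i and substitute in every rule of length ≥2.
BIN: J -> BBB becomes J -> BC, C -> BB; S -> ABJ becomes S -> AD, D -> BJ.

S -> d | AB | AD; A -> d; B -> i; C -> BB; D -> BJ; J -> AB | BB | BC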